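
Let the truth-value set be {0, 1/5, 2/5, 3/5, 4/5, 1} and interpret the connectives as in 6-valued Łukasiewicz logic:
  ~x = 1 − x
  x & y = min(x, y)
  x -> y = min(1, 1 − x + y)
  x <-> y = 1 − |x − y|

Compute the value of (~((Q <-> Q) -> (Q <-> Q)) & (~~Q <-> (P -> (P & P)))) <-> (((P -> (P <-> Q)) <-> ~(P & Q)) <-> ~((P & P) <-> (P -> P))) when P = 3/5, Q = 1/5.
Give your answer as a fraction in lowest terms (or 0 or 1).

2/5

Q <-> Q = 1/5 <-> 1/5 = 1
Q <-> Q = 1/5 <-> 1/5 = 1
(Q <-> Q) -> (Q <-> Q) = 1 -> 1 = 1
~((Q <-> Q) -> (Q <-> Q)) = ~1 = 0
~Q = ~1/5 = 4/5
~~Q = ~4/5 = 1/5
P & P = 3/5 & 3/5 = 3/5
P -> (P & P) = 3/5 -> 3/5 = 1
~~Q <-> (P -> (P & P)) = 1/5 <-> 1 = 1/5
~((Q <-> Q) -> (Q <-> Q)) & (~~Q <-> (P -> (P & P))) = 0 & 1/5 = 0
P <-> Q = 3/5 <-> 1/5 = 3/5
P -> (P <-> Q) = 3/5 -> 3/5 = 1
P & Q = 3/5 & 1/5 = 1/5
~(P & Q) = ~1/5 = 4/5
(P -> (P <-> Q)) <-> ~(P & Q) = 1 <-> 4/5 = 4/5
P & P = 3/5 & 3/5 = 3/5
P -> P = 3/5 -> 3/5 = 1
(P & P) <-> (P -> P) = 3/5 <-> 1 = 3/5
~((P & P) <-> (P -> P)) = ~3/5 = 2/5
((P -> (P <-> Q)) <-> ~(P & Q)) <-> ~((P & P) <-> (P -> P)) = 4/5 <-> 2/5 = 3/5
(~((Q <-> Q) -> (Q <-> Q)) & (~~Q <-> (P -> (P & P)))) <-> (((P -> (P <-> Q)) <-> ~(P & Q)) <-> ~((P & P) <-> (P -> P))) = 0 <-> 3/5 = 2/5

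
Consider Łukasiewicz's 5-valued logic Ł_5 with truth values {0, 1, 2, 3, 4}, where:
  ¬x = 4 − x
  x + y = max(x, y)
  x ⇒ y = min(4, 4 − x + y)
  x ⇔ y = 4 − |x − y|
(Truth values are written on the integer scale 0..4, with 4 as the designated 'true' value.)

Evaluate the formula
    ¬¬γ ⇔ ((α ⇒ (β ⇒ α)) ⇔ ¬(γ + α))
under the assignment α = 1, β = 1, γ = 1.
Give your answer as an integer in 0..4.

¬γ = ¬1 = 3
¬¬γ = ¬3 = 1
β ⇒ α = 1 ⇒ 1 = 4
α ⇒ (β ⇒ α) = 1 ⇒ 4 = 4
γ + α = 1 + 1 = 1
¬(γ + α) = ¬1 = 3
(α ⇒ (β ⇒ α)) ⇔ ¬(γ + α) = 4 ⇔ 3 = 3
¬¬γ ⇔ ((α ⇒ (β ⇒ α)) ⇔ ¬(γ + α)) = 1 ⇔ 3 = 2

2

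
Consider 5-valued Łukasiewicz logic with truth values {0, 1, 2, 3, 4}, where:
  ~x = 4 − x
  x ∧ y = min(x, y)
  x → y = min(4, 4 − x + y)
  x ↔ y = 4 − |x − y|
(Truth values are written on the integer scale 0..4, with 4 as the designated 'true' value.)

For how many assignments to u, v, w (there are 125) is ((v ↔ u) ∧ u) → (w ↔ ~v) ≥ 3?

116

value 4: 102 assignments (counts)
value 3: 14 assignments (counts)
value 2: 6 assignments
value 1: 2 assignments
value 0: 1 assignment
So 116 of the 125 assignments meet the threshold.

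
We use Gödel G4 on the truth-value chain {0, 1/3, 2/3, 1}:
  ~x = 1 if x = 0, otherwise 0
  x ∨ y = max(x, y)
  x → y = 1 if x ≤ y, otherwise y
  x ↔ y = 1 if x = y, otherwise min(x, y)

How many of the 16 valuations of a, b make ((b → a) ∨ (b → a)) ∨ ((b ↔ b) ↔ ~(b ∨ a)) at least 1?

10

a = 0, b = 0 ↦ 1  ≥
a = 0, b = 1/3 ↦ 0  <
a = 0, b = 2/3 ↦ 0  <
a = 0, b = 1 ↦ 0  <
a = 1/3, b = 0 ↦ 1  ≥
a = 1/3, b = 1/3 ↦ 1  ≥
a = 1/3, b = 2/3 ↦ 1/3  <
a = 1/3, b = 1 ↦ 1/3  <
a = 2/3, b = 0 ↦ 1  ≥
a = 2/3, b = 1/3 ↦ 1  ≥
a = 2/3, b = 2/3 ↦ 1  ≥
a = 2/3, b = 1 ↦ 2/3  <
a = 1, b = 0 ↦ 1  ≥
a = 1, b = 1/3 ↦ 1  ≥
a = 1, b = 2/3 ↦ 1  ≥
a = 1, b = 1 ↦ 1  ≥
So 10 of the 16 assignments meet the threshold.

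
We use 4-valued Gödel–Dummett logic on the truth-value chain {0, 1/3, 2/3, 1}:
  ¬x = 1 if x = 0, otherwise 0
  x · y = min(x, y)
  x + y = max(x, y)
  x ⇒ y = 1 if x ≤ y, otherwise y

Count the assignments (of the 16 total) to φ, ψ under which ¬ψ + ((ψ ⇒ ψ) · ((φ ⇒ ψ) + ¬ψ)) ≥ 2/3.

14

φ = 0, ψ = 0 ↦ 1  ≥
φ = 0, ψ = 1/3 ↦ 1  ≥
φ = 0, ψ = 2/3 ↦ 1  ≥
φ = 0, ψ = 1 ↦ 1  ≥
φ = 1/3, ψ = 0 ↦ 1  ≥
φ = 1/3, ψ = 1/3 ↦ 1  ≥
φ = 1/3, ψ = 2/3 ↦ 1  ≥
φ = 1/3, ψ = 1 ↦ 1  ≥
φ = 2/3, ψ = 0 ↦ 1  ≥
φ = 2/3, ψ = 1/3 ↦ 1/3  <
φ = 2/3, ψ = 2/3 ↦ 1  ≥
φ = 2/3, ψ = 1 ↦ 1  ≥
φ = 1, ψ = 0 ↦ 1  ≥
φ = 1, ψ = 1/3 ↦ 1/3  <
φ = 1, ψ = 2/3 ↦ 2/3  ≥
φ = 1, ψ = 1 ↦ 1  ≥
So 14 of the 16 assignments meet the threshold.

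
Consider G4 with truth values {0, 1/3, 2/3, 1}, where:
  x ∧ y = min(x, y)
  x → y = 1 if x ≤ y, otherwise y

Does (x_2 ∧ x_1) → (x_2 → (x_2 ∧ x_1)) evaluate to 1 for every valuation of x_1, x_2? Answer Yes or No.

x_1 = 0, x_2 = 0 ↦ 1
x_1 = 0, x_2 = 1/3 ↦ 1
x_1 = 0, x_2 = 2/3 ↦ 1
x_1 = 0, x_2 = 1 ↦ 1
x_1 = 1/3, x_2 = 0 ↦ 1
x_1 = 1/3, x_2 = 1/3 ↦ 1
x_1 = 1/3, x_2 = 2/3 ↦ 1
x_1 = 1/3, x_2 = 1 ↦ 1
x_1 = 2/3, x_2 = 0 ↦ 1
x_1 = 2/3, x_2 = 1/3 ↦ 1
x_1 = 2/3, x_2 = 2/3 ↦ 1
x_1 = 2/3, x_2 = 1 ↦ 1
x_1 = 1, x_2 = 0 ↦ 1
x_1 = 1, x_2 = 1/3 ↦ 1
x_1 = 1, x_2 = 2/3 ↦ 1
x_1 = 1, x_2 = 1 ↦ 1
Every assignment gives a value ≥ 1.

Yes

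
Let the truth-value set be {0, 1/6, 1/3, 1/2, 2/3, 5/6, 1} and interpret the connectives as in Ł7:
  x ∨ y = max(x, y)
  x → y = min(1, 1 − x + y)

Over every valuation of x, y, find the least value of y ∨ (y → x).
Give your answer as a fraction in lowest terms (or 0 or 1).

1/2

Take x = 0, y = 1/2:
y → x = 1/2 → 0 = 1/2
y ∨ (y → x) = 1/2 ∨ 1/2 = 1/2
No assignment yields a value below 1/2, so this is the minimum.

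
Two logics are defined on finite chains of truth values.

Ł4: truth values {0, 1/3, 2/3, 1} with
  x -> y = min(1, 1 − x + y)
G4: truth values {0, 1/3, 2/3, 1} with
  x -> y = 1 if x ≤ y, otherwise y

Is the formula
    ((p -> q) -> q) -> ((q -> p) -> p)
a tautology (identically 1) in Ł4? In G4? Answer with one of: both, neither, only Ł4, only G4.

only Ł4

In Ł4: every assignment gives 1 — tautology.
In G4: at p = 1/3, q = 0 the value is 1/3 — not a tautology.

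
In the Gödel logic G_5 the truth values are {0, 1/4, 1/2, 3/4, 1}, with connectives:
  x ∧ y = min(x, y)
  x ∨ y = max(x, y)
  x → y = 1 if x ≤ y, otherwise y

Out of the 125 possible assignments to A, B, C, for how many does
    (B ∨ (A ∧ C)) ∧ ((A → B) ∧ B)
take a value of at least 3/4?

value 1: 25 assignments (counts)
value 3/4: 25 assignments (counts)
value 1/2: 25 assignments
value 1/4: 25 assignments
value 0: 25 assignments
So 50 of the 125 assignments meet the threshold.

50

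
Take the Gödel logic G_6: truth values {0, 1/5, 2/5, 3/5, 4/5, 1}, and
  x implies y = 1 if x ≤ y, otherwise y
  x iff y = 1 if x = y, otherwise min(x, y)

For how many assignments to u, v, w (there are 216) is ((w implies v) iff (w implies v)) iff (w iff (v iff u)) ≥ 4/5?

value 1: 36 assignments (counts)
value 4/5: 8 assignments (counts)
value 3/5: 16 assignments
value 2/5: 30 assignments
value 1/5: 50 assignments
value 0: 76 assignments
So 44 of the 216 assignments meet the threshold.

44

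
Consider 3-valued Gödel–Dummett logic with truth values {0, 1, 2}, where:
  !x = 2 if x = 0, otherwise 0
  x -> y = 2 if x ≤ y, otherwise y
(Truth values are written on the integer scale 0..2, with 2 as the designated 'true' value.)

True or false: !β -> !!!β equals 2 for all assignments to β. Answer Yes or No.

Yes

β = 0 ↦ 2
β = 1 ↦ 2
β = 2 ↦ 2
Every assignment gives a value ≥ 2.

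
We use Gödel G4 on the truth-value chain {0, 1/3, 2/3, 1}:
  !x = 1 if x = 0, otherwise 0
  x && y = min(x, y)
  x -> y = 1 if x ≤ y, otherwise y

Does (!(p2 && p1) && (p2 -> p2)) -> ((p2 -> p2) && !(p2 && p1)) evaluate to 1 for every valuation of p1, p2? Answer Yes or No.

p1 = 0, p2 = 0 ↦ 1
p1 = 0, p2 = 1/3 ↦ 1
p1 = 0, p2 = 2/3 ↦ 1
p1 = 0, p2 = 1 ↦ 1
p1 = 1/3, p2 = 0 ↦ 1
p1 = 1/3, p2 = 1/3 ↦ 1
p1 = 1/3, p2 = 2/3 ↦ 1
p1 = 1/3, p2 = 1 ↦ 1
p1 = 2/3, p2 = 0 ↦ 1
p1 = 2/3, p2 = 1/3 ↦ 1
p1 = 2/3, p2 = 2/3 ↦ 1
p1 = 2/3, p2 = 1 ↦ 1
p1 = 1, p2 = 0 ↦ 1
p1 = 1, p2 = 1/3 ↦ 1
p1 = 1, p2 = 2/3 ↦ 1
p1 = 1, p2 = 1 ↦ 1
Every assignment gives a value ≥ 1.

Yes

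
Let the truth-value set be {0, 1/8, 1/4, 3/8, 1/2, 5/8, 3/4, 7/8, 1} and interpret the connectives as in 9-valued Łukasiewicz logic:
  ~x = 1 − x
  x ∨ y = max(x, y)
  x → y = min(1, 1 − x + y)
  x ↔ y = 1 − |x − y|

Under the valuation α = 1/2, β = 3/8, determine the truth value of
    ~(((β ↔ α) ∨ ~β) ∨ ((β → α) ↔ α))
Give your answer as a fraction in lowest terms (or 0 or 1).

1/8

β ↔ α = 3/8 ↔ 1/2 = 7/8
~β = ~3/8 = 5/8
(β ↔ α) ∨ ~β = 7/8 ∨ 5/8 = 7/8
β → α = 3/8 → 1/2 = 1
(β → α) ↔ α = 1 ↔ 1/2 = 1/2
((β ↔ α) ∨ ~β) ∨ ((β → α) ↔ α) = 7/8 ∨ 1/2 = 7/8
~(((β ↔ α) ∨ ~β) ∨ ((β → α) ↔ α)) = ~7/8 = 1/8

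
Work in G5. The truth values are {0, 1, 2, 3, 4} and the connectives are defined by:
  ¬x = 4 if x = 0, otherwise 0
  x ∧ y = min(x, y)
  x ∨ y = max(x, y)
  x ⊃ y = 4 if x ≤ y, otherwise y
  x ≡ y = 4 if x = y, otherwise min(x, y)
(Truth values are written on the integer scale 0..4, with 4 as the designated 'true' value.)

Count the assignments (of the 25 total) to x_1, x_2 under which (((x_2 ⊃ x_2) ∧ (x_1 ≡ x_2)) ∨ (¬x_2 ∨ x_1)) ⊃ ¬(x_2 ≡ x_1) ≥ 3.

8

value 4: 8 assignments (counts)
value 0: 17 assignments
So 8 of the 25 assignments meet the threshold.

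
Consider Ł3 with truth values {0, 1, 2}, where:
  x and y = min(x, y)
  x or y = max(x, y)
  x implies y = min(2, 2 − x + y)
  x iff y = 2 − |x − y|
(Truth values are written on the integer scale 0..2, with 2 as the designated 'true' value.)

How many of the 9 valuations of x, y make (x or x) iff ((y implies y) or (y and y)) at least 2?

3

x = 0, y = 0 ↦ 0  <
x = 0, y = 1 ↦ 0  <
x = 0, y = 2 ↦ 0  <
x = 1, y = 0 ↦ 1  <
x = 1, y = 1 ↦ 1  <
x = 1, y = 2 ↦ 1  <
x = 2, y = 0 ↦ 2  ≥
x = 2, y = 1 ↦ 2  ≥
x = 2, y = 2 ↦ 2  ≥
So 3 of the 9 assignments meet the threshold.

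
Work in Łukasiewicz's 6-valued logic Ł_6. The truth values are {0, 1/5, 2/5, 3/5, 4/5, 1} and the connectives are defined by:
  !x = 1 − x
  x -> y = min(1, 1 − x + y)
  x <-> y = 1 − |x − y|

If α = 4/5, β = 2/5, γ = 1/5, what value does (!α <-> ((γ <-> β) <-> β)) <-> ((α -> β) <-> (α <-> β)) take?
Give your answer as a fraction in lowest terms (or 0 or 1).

3/5

!α = !4/5 = 1/5
γ <-> β = 1/5 <-> 2/5 = 4/5
(γ <-> β) <-> β = 4/5 <-> 2/5 = 3/5
!α <-> ((γ <-> β) <-> β) = 1/5 <-> 3/5 = 3/5
α -> β = 4/5 -> 2/5 = 3/5
α <-> β = 4/5 <-> 2/5 = 3/5
(α -> β) <-> (α <-> β) = 3/5 <-> 3/5 = 1
(!α <-> ((γ <-> β) <-> β)) <-> ((α -> β) <-> (α <-> β)) = 3/5 <-> 1 = 3/5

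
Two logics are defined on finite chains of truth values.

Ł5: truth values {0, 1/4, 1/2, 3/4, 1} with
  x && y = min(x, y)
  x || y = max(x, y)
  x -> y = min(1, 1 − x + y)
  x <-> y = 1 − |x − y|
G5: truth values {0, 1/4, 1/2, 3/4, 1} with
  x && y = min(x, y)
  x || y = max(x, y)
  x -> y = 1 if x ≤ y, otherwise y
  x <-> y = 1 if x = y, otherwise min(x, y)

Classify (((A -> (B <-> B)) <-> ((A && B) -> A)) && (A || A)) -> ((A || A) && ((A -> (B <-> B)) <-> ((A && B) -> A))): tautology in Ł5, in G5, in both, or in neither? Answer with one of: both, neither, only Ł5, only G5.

In Ł5: every assignment gives 1 — tautology.
In G5: every assignment gives 1 — tautology.

both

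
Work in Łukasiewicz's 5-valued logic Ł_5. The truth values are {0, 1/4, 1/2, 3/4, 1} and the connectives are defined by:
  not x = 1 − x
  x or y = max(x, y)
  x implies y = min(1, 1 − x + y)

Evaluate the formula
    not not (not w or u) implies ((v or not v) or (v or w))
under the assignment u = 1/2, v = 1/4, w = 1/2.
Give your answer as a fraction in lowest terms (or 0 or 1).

1

not w = not 1/2 = 1/2
not w or u = 1/2 or 1/2 = 1/2
not (not w or u) = not 1/2 = 1/2
not not (not w or u) = not 1/2 = 1/2
not v = not 1/4 = 3/4
v or not v = 1/4 or 3/4 = 3/4
v or w = 1/4 or 1/2 = 1/2
(v or not v) or (v or w) = 3/4 or 1/2 = 3/4
not not (not w or u) implies ((v or not v) or (v or w)) = 1/2 implies 3/4 = 1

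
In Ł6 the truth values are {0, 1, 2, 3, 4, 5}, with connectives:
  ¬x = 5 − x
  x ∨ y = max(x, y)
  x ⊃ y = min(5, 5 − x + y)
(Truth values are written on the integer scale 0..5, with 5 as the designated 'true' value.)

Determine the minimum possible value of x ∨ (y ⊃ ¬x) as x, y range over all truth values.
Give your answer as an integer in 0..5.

3

Take x = 2, y = 5:
¬x = ¬2 = 3
y ⊃ ¬x = 5 ⊃ 3 = 3
x ∨ (y ⊃ ¬x) = 2 ∨ 3 = 3
No assignment yields a value below 3, so this is the minimum.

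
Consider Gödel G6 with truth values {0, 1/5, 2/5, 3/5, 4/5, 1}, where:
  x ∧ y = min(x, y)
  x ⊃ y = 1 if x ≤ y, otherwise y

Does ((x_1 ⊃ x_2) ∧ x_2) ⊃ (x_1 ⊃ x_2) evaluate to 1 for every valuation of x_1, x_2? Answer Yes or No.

At x_1 = 2/5, x_2 = 1/5, for instance:
x_1 ⊃ x_2 = 2/5 ⊃ 1/5 = 1/5
(x_1 ⊃ x_2) ∧ x_2 = 1/5 ∧ 1/5 = 1/5
((x_1 ⊃ x_2) ∧ x_2) ⊃ (x_1 ⊃ x_2) = 1/5 ⊃ 1/5 = 1
and checking the remaining 35 assignments likewise gives ≥ 1 in every case.

Yes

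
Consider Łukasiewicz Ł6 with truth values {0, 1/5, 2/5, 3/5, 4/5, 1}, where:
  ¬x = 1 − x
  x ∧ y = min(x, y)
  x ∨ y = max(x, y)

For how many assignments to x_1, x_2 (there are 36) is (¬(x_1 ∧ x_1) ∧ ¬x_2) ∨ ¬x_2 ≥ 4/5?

value 1: 6 assignments (counts)
value 4/5: 6 assignments (counts)
value 3/5: 6 assignments
value 2/5: 6 assignments
value 1/5: 6 assignments
value 0: 6 assignments
So 12 of the 36 assignments meet the threshold.

12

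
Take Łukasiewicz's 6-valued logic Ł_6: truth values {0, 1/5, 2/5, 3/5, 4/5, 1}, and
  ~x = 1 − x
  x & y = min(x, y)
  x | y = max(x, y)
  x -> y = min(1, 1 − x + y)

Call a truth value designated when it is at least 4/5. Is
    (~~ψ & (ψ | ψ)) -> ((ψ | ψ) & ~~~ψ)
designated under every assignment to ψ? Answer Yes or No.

No

Counterexample: take ψ = 4/5.
~ψ = ~4/5 = 1/5
~~ψ = ~1/5 = 4/5
ψ | ψ = 4/5 | 4/5 = 4/5
~~ψ & (ψ | ψ) = 4/5 & 4/5 = 4/5
ψ | ψ = 4/5 | 4/5 = 4/5
~ψ = ~4/5 = 1/5
~~ψ = ~1/5 = 4/5
~~~ψ = ~4/5 = 1/5
(ψ | ψ) & ~~~ψ = 4/5 & 1/5 = 1/5
(~~ψ & (ψ | ψ)) -> ((ψ | ψ) & ~~~ψ) = 4/5 -> 1/5 = 2/5
This gives 2/5, which is below 4/5.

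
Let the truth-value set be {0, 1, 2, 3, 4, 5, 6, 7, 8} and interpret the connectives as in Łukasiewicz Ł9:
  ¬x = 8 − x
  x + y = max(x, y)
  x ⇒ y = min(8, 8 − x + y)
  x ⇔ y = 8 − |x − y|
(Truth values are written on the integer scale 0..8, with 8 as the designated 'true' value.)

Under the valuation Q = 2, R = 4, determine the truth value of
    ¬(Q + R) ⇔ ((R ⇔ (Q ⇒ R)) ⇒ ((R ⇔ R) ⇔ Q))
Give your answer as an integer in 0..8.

Q + R = 2 + 4 = 4
¬(Q + R) = ¬4 = 4
Q ⇒ R = 2 ⇒ 4 = 8
R ⇔ (Q ⇒ R) = 4 ⇔ 8 = 4
R ⇔ R = 4 ⇔ 4 = 8
(R ⇔ R) ⇔ Q = 8 ⇔ 2 = 2
(R ⇔ (Q ⇒ R)) ⇒ ((R ⇔ R) ⇔ Q) = 4 ⇒ 2 = 6
¬(Q + R) ⇔ ((R ⇔ (Q ⇒ R)) ⇒ ((R ⇔ R) ⇔ Q)) = 4 ⇔ 6 = 6

6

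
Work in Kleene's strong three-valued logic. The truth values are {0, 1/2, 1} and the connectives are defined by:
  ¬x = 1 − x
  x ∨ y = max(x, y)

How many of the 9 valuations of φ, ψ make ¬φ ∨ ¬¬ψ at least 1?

φ = 0, ψ = 0 ↦ 1  ≥
φ = 0, ψ = 1/2 ↦ 1  ≥
φ = 0, ψ = 1 ↦ 1  ≥
φ = 1/2, ψ = 0 ↦ 1/2  <
φ = 1/2, ψ = 1/2 ↦ 1/2  <
φ = 1/2, ψ = 1 ↦ 1  ≥
φ = 1, ψ = 0 ↦ 0  <
φ = 1, ψ = 1/2 ↦ 1/2  <
φ = 1, ψ = 1 ↦ 1  ≥
So 5 of the 9 assignments meet the threshold.

5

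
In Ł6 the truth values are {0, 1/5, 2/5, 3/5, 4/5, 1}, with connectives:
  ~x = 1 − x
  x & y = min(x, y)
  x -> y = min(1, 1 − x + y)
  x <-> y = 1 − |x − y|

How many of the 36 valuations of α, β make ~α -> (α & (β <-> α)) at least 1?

18

value 1: 18 assignments (counts)
value 4/5: 6 assignments
value 2/5: 6 assignments
value 0: 6 assignments
So 18 of the 36 assignments meet the threshold.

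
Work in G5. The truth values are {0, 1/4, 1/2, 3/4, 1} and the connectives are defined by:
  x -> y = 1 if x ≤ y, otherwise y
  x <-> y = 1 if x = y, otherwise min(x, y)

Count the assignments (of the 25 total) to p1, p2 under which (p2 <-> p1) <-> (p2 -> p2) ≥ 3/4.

value 1: 5 assignments (counts)
value 3/4: 2 assignments (counts)
value 1/2: 4 assignments
value 1/4: 6 assignments
value 0: 8 assignments
So 7 of the 25 assignments meet the threshold.

7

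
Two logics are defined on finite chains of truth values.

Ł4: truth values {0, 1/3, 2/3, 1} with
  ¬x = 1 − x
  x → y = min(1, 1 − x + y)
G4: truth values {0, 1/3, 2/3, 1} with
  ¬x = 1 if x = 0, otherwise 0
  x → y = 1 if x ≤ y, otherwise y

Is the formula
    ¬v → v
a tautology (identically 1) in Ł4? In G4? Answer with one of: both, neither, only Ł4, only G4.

In Ł4: at v = 0 the value is 0 — not a tautology.
In G4: at v = 0 the value is 0 — not a tautology.

neither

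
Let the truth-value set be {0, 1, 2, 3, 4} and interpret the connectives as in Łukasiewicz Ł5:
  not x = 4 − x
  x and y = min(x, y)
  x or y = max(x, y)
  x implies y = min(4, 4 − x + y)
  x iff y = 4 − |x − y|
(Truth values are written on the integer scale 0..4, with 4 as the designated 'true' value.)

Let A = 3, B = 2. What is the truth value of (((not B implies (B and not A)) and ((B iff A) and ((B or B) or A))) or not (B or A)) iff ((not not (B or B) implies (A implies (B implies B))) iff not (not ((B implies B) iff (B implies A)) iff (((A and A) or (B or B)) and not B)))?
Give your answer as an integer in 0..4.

not B = not 2 = 2
not A = not 3 = 1
B and not A = 2 and 1 = 1
not B implies (B and not A) = 2 implies 1 = 3
B iff A = 2 iff 3 = 3
B or B = 2 or 2 = 2
(B or B) or A = 2 or 3 = 3
(B iff A) and ((B or B) or A) = 3 and 3 = 3
(not B implies (B and not A)) and ((B iff A) and ((B or B) or A)) = 3 and 3 = 3
B or A = 2 or 3 = 3
not (B or A) = not 3 = 1
((not B implies (B and not A)) and ((B iff A) and ((B or B) or A))) or not (B or A) = 3 or 1 = 3
B or B = 2 or 2 = 2
not (B or B) = not 2 = 2
not not (B or B) = not 2 = 2
B implies B = 2 implies 2 = 4
A implies (B implies B) = 3 implies 4 = 4
not not (B or B) implies (A implies (B implies B)) = 2 implies 4 = 4
B implies B = 2 implies 2 = 4
B implies A = 2 implies 3 = 4
(B implies B) iff (B implies A) = 4 iff 4 = 4
not ((B implies B) iff (B implies A)) = not 4 = 0
A and A = 3 and 3 = 3
B or B = 2 or 2 = 2
(A and A) or (B or B) = 3 or 2 = 3
not B = not 2 = 2
((A and A) or (B or B)) and not B = 3 and 2 = 2
not ((B implies B) iff (B implies A)) iff (((A and A) or (B or B)) and not B) = 0 iff 2 = 2
not (not ((B implies B) iff (B implies A)) iff (((A and A) or (B or B)) and not B)) = not 2 = 2
(not not (B or B) implies (A implies (B implies B))) iff not (not ((B implies B) iff (B implies A)) iff (((A and A) or (B or B)) and not B)) = 4 iff 2 = 2
(((not B implies (B and not A)) and ((B iff A) and ((B or B) or A))) or not (B or A)) iff ((not not (B or B) implies (A implies (B implies B))) iff not (not ((B implies B) iff (B implies A)) iff (((A and A) or (B or B)) and not B))) = 3 iff 2 = 3

3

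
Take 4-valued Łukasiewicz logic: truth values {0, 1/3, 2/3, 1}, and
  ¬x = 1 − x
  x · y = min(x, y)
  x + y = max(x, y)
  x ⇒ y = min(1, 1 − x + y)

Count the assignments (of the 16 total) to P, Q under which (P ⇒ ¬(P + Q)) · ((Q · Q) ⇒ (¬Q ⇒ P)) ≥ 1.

P = 0, Q = 0 ↦ 1  ≥
P = 0, Q = 1/3 ↦ 1  ≥
P = 0, Q = 2/3 ↦ 1  ≥
P = 0, Q = 1 ↦ 1  ≥
P = 1/3, Q = 0 ↦ 1  ≥
P = 1/3, Q = 1/3 ↦ 1  ≥
P = 1/3, Q = 2/3 ↦ 1  ≥
P = 1/3, Q = 1 ↦ 2/3  <
P = 2/3, Q = 0 ↦ 2/3  <
P = 2/3, Q = 1/3 ↦ 2/3  <
P = 2/3, Q = 2/3 ↦ 2/3  <
P = 2/3, Q = 1 ↦ 1/3  <
P = 1, Q = 0 ↦ 0  <
P = 1, Q = 1/3 ↦ 0  <
P = 1, Q = 2/3 ↦ 0  <
P = 1, Q = 1 ↦ 0  <
So 7 of the 16 assignments meet the threshold.

7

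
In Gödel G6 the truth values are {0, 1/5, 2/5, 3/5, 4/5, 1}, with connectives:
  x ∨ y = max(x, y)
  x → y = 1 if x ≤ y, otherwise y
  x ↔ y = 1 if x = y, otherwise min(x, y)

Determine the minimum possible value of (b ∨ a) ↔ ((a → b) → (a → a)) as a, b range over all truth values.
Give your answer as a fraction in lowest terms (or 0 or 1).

0

Take a = 0, b = 0:
b ∨ a = 0 ∨ 0 = 0
a → b = 0 → 0 = 1
a → a = 0 → 0 = 1
(a → b) → (a → a) = 1 → 1 = 1
(b ∨ a) ↔ ((a → b) → (a → a)) = 0 ↔ 1 = 0
No assignment yields a value below 0, so this is the minimum.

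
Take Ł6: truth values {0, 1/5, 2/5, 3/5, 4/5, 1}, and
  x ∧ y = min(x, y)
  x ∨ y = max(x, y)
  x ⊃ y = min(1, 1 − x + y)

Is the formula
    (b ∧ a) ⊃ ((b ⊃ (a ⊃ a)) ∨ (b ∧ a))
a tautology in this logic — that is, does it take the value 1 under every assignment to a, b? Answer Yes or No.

At a = 2/5, b = 1/5, for instance:
b ∧ a = 1/5 ∧ 2/5 = 1/5
a ⊃ a = 2/5 ⊃ 2/5 = 1
b ⊃ (a ⊃ a) = 1/5 ⊃ 1 = 1
(b ⊃ (a ⊃ a)) ∨ (b ∧ a) = 1 ∨ 1/5 = 1
(b ∧ a) ⊃ ((b ⊃ (a ⊃ a)) ∨ (b ∧ a)) = 1/5 ⊃ 1 = 1
and checking the remaining 35 assignments likewise gives ≥ 1 in every case.

Yes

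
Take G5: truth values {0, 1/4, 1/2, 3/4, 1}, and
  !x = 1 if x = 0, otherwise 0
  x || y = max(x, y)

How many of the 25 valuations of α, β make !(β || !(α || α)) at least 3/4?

4

value 1: 4 assignments (counts)
value 0: 21 assignments
So 4 of the 25 assignments meet the threshold.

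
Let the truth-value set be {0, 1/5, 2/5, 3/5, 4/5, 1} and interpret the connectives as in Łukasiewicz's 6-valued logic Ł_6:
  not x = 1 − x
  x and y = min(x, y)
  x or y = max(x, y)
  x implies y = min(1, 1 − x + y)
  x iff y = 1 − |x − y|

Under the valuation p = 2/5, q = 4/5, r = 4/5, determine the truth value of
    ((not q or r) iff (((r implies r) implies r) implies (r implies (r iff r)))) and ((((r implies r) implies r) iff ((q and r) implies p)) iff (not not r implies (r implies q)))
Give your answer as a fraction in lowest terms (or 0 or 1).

not q = not 4/5 = 1/5
not q or r = 1/5 or 4/5 = 4/5
r implies r = 4/5 implies 4/5 = 1
(r implies r) implies r = 1 implies 4/5 = 4/5
r iff r = 4/5 iff 4/5 = 1
r implies (r iff r) = 4/5 implies 1 = 1
((r implies r) implies r) implies (r implies (r iff r)) = 4/5 implies 1 = 1
(not q or r) iff (((r implies r) implies r) implies (r implies (r iff r))) = 4/5 iff 1 = 4/5
r implies r = 4/5 implies 4/5 = 1
(r implies r) implies r = 1 implies 4/5 = 4/5
q and r = 4/5 and 4/5 = 4/5
(q and r) implies p = 4/5 implies 2/5 = 3/5
((r implies r) implies r) iff ((q and r) implies p) = 4/5 iff 3/5 = 4/5
not r = not 4/5 = 1/5
not not r = not 1/5 = 4/5
r implies q = 4/5 implies 4/5 = 1
not not r implies (r implies q) = 4/5 implies 1 = 1
(((r implies r) implies r) iff ((q and r) implies p)) iff (not not r implies (r implies q)) = 4/5 iff 1 = 4/5
((not q or r) iff (((r implies r) implies r) implies (r implies (r iff r)))) and ((((r implies r) implies r) iff ((q and r) implies p)) iff (not not r implies (r implies q))) = 4/5 and 4/5 = 4/5

4/5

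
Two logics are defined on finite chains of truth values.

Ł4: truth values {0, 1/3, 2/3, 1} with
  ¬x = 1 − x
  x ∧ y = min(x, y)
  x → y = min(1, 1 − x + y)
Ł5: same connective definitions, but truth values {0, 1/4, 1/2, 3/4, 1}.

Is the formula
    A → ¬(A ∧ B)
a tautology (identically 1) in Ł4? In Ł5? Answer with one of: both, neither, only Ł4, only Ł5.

In Ł4: at A = 2/3, B = 2/3 the value is 2/3 — not a tautology.
In Ł5: at A = 3/4, B = 1/2 the value is 3/4 — not a tautology.

neither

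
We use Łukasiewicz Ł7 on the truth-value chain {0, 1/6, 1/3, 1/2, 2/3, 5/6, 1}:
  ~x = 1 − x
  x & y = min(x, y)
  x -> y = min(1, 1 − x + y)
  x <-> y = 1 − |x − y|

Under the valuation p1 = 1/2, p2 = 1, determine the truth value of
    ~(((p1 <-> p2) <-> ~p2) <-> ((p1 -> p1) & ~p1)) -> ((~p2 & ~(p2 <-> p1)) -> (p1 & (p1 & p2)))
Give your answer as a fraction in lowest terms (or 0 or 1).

p1 <-> p2 = 1/2 <-> 1 = 1/2
~p2 = ~1 = 0
(p1 <-> p2) <-> ~p2 = 1/2 <-> 0 = 1/2
p1 -> p1 = 1/2 -> 1/2 = 1
~p1 = ~1/2 = 1/2
(p1 -> p1) & ~p1 = 1 & 1/2 = 1/2
((p1 <-> p2) <-> ~p2) <-> ((p1 -> p1) & ~p1) = 1/2 <-> 1/2 = 1
~(((p1 <-> p2) <-> ~p2) <-> ((p1 -> p1) & ~p1)) = ~1 = 0
~p2 = ~1 = 0
p2 <-> p1 = 1 <-> 1/2 = 1/2
~(p2 <-> p1) = ~1/2 = 1/2
~p2 & ~(p2 <-> p1) = 0 & 1/2 = 0
p1 & p2 = 1/2 & 1 = 1/2
p1 & (p1 & p2) = 1/2 & 1/2 = 1/2
(~p2 & ~(p2 <-> p1)) -> (p1 & (p1 & p2)) = 0 -> 1/2 = 1
~(((p1 <-> p2) <-> ~p2) <-> ((p1 -> p1) & ~p1)) -> ((~p2 & ~(p2 <-> p1)) -> (p1 & (p1 & p2))) = 0 -> 1 = 1

1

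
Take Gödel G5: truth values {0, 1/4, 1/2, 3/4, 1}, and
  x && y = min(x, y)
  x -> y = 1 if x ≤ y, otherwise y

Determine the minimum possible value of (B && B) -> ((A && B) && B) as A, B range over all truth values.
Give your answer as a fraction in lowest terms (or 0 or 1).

0

Take A = 0, B = 1/4:
B && B = 1/4 && 1/4 = 1/4
A && B = 0 && 1/4 = 0
(A && B) && B = 0 && 1/4 = 0
(B && B) -> ((A && B) && B) = 1/4 -> 0 = 0
No assignment yields a value below 0, so this is the minimum.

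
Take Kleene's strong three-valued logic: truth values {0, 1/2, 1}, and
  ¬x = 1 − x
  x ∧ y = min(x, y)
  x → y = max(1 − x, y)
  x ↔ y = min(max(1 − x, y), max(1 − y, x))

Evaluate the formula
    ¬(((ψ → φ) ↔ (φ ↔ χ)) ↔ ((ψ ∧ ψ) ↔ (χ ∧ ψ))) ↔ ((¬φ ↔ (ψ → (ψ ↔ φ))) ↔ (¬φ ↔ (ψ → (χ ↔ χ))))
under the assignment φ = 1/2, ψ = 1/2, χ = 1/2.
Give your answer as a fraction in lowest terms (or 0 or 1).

1/2

ψ → φ = 1/2 → 1/2 = 1/2
φ ↔ χ = 1/2 ↔ 1/2 = 1/2
(ψ → φ) ↔ (φ ↔ χ) = 1/2 ↔ 1/2 = 1/2
ψ ∧ ψ = 1/2 ∧ 1/2 = 1/2
χ ∧ ψ = 1/2 ∧ 1/2 = 1/2
(ψ ∧ ψ) ↔ (χ ∧ ψ) = 1/2 ↔ 1/2 = 1/2
((ψ → φ) ↔ (φ ↔ χ)) ↔ ((ψ ∧ ψ) ↔ (χ ∧ ψ)) = 1/2 ↔ 1/2 = 1/2
¬(((ψ → φ) ↔ (φ ↔ χ)) ↔ ((ψ ∧ ψ) ↔ (χ ∧ ψ))) = ¬1/2 = 1/2
¬φ = ¬1/2 = 1/2
ψ ↔ φ = 1/2 ↔ 1/2 = 1/2
ψ → (ψ ↔ φ) = 1/2 → 1/2 = 1/2
¬φ ↔ (ψ → (ψ ↔ φ)) = 1/2 ↔ 1/2 = 1/2
¬φ = ¬1/2 = 1/2
χ ↔ χ = 1/2 ↔ 1/2 = 1/2
ψ → (χ ↔ χ) = 1/2 → 1/2 = 1/2
¬φ ↔ (ψ → (χ ↔ χ)) = 1/2 ↔ 1/2 = 1/2
(¬φ ↔ (ψ → (ψ ↔ φ))) ↔ (¬φ ↔ (ψ → (χ ↔ χ))) = 1/2 ↔ 1/2 = 1/2
¬(((ψ → φ) ↔ (φ ↔ χ)) ↔ ((ψ ∧ ψ) ↔ (χ ∧ ψ))) ↔ ((¬φ ↔ (ψ → (ψ ↔ φ))) ↔ (¬φ ↔ (ψ → (χ ↔ χ)))) = 1/2 ↔ 1/2 = 1/2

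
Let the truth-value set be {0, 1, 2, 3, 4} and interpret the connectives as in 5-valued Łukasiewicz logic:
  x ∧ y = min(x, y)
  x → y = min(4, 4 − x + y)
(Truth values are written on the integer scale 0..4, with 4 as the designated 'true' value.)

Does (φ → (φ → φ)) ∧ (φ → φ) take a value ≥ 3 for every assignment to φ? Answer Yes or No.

φ = 0 ↦ 4
φ = 1 ↦ 4
φ = 2 ↦ 4
φ = 3 ↦ 4
φ = 4 ↦ 4
Every assignment gives a value ≥ 3.

Yes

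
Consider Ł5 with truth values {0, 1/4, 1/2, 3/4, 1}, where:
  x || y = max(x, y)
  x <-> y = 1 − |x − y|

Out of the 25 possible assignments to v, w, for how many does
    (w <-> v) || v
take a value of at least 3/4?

18

value 1: 9 assignments (counts)
value 3/4: 9 assignments (counts)
value 1/2: 4 assignments
value 1/4: 2 assignments
value 0: 1 assignment
So 18 of the 25 assignments meet the threshold.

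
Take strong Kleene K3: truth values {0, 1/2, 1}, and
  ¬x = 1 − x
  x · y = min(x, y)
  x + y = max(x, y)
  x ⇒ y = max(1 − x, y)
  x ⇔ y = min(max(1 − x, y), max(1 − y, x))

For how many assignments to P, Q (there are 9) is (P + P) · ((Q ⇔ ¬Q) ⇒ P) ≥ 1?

3

P = 0, Q = 0 ↦ 0  <
P = 0, Q = 1/2 ↦ 0  <
P = 0, Q = 1 ↦ 0  <
P = 1/2, Q = 0 ↦ 1/2  <
P = 1/2, Q = 1/2 ↦ 1/2  <
P = 1/2, Q = 1 ↦ 1/2  <
P = 1, Q = 0 ↦ 1  ≥
P = 1, Q = 1/2 ↦ 1  ≥
P = 1, Q = 1 ↦ 1  ≥
So 3 of the 9 assignments meet the threshold.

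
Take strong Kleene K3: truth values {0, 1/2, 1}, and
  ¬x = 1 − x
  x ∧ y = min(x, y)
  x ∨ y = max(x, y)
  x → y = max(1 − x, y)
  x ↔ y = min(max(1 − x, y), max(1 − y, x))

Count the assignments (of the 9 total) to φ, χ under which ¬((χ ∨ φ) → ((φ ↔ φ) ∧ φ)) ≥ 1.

1

φ = 0, χ = 0 ↦ 0  <
φ = 0, χ = 1/2 ↦ 1/2  <
φ = 0, χ = 1 ↦ 1  ≥
φ = 1/2, χ = 0 ↦ 1/2  <
φ = 1/2, χ = 1/2 ↦ 1/2  <
φ = 1/2, χ = 1 ↦ 1/2  <
φ = 1, χ = 0 ↦ 0  <
φ = 1, χ = 1/2 ↦ 0  <
φ = 1, χ = 1 ↦ 0  <
So 1 of the 9 assignments meets the threshold.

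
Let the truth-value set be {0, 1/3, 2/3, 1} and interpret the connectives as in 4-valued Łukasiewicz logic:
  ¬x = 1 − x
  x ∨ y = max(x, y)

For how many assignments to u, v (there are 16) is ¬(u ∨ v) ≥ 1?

u = 0, v = 0 ↦ 1  ≥
u = 0, v = 1/3 ↦ 2/3  <
u = 0, v = 2/3 ↦ 1/3  <
u = 0, v = 1 ↦ 0  <
u = 1/3, v = 0 ↦ 2/3  <
u = 1/3, v = 1/3 ↦ 2/3  <
u = 1/3, v = 2/3 ↦ 1/3  <
u = 1/3, v = 1 ↦ 0  <
u = 2/3, v = 0 ↦ 1/3  <
u = 2/3, v = 1/3 ↦ 1/3  <
u = 2/3, v = 2/3 ↦ 1/3  <
u = 2/3, v = 1 ↦ 0  <
u = 1, v = 0 ↦ 0  <
u = 1, v = 1/3 ↦ 0  <
u = 1, v = 2/3 ↦ 0  <
u = 1, v = 1 ↦ 0  <
So 1 of the 16 assignments meets the threshold.

1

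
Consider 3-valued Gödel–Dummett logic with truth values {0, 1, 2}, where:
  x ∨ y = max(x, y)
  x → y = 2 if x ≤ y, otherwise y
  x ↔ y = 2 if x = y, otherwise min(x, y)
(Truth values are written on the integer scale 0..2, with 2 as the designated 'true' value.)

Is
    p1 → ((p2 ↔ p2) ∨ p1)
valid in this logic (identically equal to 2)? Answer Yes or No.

p1 = 0, p2 = 0 ↦ 2
p1 = 0, p2 = 1 ↦ 2
p1 = 0, p2 = 2 ↦ 2
p1 = 1, p2 = 0 ↦ 2
p1 = 1, p2 = 1 ↦ 2
p1 = 1, p2 = 2 ↦ 2
p1 = 2, p2 = 0 ↦ 2
p1 = 2, p2 = 1 ↦ 2
p1 = 2, p2 = 2 ↦ 2
Every assignment gives a value ≥ 2.

Yes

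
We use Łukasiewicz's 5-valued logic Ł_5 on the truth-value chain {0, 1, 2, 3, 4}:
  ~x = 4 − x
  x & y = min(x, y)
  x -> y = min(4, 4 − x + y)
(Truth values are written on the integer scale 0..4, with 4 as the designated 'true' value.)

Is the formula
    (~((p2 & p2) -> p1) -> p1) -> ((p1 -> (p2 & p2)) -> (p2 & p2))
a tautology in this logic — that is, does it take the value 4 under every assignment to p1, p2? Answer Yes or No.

No

Counterexample: take p1 = 0, p2 = 0.
p2 & p2 = 0 & 0 = 0
(p2 & p2) -> p1 = 0 -> 0 = 4
~((p2 & p2) -> p1) = ~4 = 0
~((p2 & p2) -> p1) -> p1 = 0 -> 0 = 4
p2 & p2 = 0 & 0 = 0
p1 -> (p2 & p2) = 0 -> 0 = 4
p2 & p2 = 0 & 0 = 0
(p1 -> (p2 & p2)) -> (p2 & p2) = 4 -> 0 = 0
(~((p2 & p2) -> p1) -> p1) -> ((p1 -> (p2 & p2)) -> (p2 & p2)) = 4 -> 0 = 0
This gives 0 ≠ 4.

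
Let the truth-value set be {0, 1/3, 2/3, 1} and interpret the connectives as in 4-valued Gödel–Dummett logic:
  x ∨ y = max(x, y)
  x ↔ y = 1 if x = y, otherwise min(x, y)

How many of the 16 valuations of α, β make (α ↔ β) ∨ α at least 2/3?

α = 0, β = 0 ↦ 1  ≥
α = 0, β = 1/3 ↦ 0  <
α = 0, β = 2/3 ↦ 0  <
α = 0, β = 1 ↦ 0  <
α = 1/3, β = 0 ↦ 1/3  <
α = 1/3, β = 1/3 ↦ 1  ≥
α = 1/3, β = 2/3 ↦ 1/3  <
α = 1/3, β = 1 ↦ 1/3  <
α = 2/3, β = 0 ↦ 2/3  ≥
α = 2/3, β = 1/3 ↦ 2/3  ≥
α = 2/3, β = 2/3 ↦ 1  ≥
α = 2/3, β = 1 ↦ 2/3  ≥
α = 1, β = 0 ↦ 1  ≥
α = 1, β = 1/3 ↦ 1  ≥
α = 1, β = 2/3 ↦ 1  ≥
α = 1, β = 1 ↦ 1  ≥
So 10 of the 16 assignments meet the threshold.

10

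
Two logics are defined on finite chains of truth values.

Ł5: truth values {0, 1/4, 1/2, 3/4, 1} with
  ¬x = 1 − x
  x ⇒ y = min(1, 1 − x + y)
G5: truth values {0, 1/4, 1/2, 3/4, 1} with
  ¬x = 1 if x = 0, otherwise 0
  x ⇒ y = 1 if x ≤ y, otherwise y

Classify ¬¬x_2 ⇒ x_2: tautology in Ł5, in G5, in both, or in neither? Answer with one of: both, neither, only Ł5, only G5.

In Ł5: every assignment gives 1 — tautology.
In G5: at x_2 = 1/4 the value is 1/4 — not a tautology.

only Ł5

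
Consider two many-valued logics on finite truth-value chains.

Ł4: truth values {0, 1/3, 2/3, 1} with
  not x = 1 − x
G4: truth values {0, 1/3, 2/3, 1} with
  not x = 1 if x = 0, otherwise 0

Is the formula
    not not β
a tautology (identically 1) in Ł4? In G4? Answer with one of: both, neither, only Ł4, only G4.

In Ł4: at β = 0 the value is 0 — not a tautology.
In G4: at β = 0 the value is 0 — not a tautology.

neither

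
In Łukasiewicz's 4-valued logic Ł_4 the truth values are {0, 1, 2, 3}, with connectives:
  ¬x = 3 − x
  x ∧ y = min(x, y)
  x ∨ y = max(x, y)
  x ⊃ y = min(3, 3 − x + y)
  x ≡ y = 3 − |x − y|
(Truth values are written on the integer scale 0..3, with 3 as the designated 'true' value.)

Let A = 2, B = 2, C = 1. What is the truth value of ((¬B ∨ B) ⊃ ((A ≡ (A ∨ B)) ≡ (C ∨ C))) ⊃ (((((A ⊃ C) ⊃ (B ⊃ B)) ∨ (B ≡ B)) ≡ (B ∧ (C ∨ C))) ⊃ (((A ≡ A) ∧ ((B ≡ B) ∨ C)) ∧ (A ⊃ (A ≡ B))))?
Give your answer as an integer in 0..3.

3

¬B = ¬2 = 1
¬B ∨ B = 1 ∨ 2 = 2
A ∨ B = 2 ∨ 2 = 2
A ≡ (A ∨ B) = 2 ≡ 2 = 3
C ∨ C = 1 ∨ 1 = 1
(A ≡ (A ∨ B)) ≡ (C ∨ C) = 3 ≡ 1 = 1
(¬B ∨ B) ⊃ ((A ≡ (A ∨ B)) ≡ (C ∨ C)) = 2 ⊃ 1 = 2
A ⊃ C = 2 ⊃ 1 = 2
B ⊃ B = 2 ⊃ 2 = 3
(A ⊃ C) ⊃ (B ⊃ B) = 2 ⊃ 3 = 3
B ≡ B = 2 ≡ 2 = 3
((A ⊃ C) ⊃ (B ⊃ B)) ∨ (B ≡ B) = 3 ∨ 3 = 3
C ∨ C = 1 ∨ 1 = 1
B ∧ (C ∨ C) = 2 ∧ 1 = 1
(((A ⊃ C) ⊃ (B ⊃ B)) ∨ (B ≡ B)) ≡ (B ∧ (C ∨ C)) = 3 ≡ 1 = 1
A ≡ A = 2 ≡ 2 = 3
B ≡ B = 2 ≡ 2 = 3
(B ≡ B) ∨ C = 3 ∨ 1 = 3
(A ≡ A) ∧ ((B ≡ B) ∨ C) = 3 ∧ 3 = 3
A ≡ B = 2 ≡ 2 = 3
A ⊃ (A ≡ B) = 2 ⊃ 3 = 3
((A ≡ A) ∧ ((B ≡ B) ∨ C)) ∧ (A ⊃ (A ≡ B)) = 3 ∧ 3 = 3
((((A ⊃ C) ⊃ (B ⊃ B)) ∨ (B ≡ B)) ≡ (B ∧ (C ∨ C))) ⊃ (((A ≡ A) ∧ ((B ≡ B) ∨ C)) ∧ (A ⊃ (A ≡ B))) = 1 ⊃ 3 = 3
((¬B ∨ B) ⊃ ((A ≡ (A ∨ B)) ≡ (C ∨ C))) ⊃ (((((A ⊃ C) ⊃ (B ⊃ B)) ∨ (B ≡ B)) ≡ (B ∧ (C ∨ C))) ⊃ (((A ≡ A) ∧ ((B ≡ B) ∨ C)) ∧ (A ⊃ (A ≡ B)))) = 2 ⊃ 3 = 3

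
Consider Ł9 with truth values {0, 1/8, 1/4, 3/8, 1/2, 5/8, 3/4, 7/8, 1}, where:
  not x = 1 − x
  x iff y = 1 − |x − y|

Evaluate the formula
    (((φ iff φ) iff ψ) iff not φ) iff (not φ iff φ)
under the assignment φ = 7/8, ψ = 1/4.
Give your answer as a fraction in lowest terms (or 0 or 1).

3/8

φ iff φ = 7/8 iff 7/8 = 1
(φ iff φ) iff ψ = 1 iff 1/4 = 1/4
not φ = not 7/8 = 1/8
((φ iff φ) iff ψ) iff not φ = 1/4 iff 1/8 = 7/8
not φ = not 7/8 = 1/8
not φ iff φ = 1/8 iff 7/8 = 1/4
(((φ iff φ) iff ψ) iff not φ) iff (not φ iff φ) = 7/8 iff 1/4 = 3/8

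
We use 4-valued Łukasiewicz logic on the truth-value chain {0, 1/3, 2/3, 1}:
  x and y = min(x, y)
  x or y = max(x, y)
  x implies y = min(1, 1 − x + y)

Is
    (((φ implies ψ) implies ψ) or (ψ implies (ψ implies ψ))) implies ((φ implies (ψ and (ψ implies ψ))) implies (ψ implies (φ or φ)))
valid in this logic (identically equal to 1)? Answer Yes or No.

Counterexample: take φ = 0, ψ = 1/3.
φ implies ψ = 0 implies 1/3 = 1
(φ implies ψ) implies ψ = 1 implies 1/3 = 1/3
ψ implies ψ = 1/3 implies 1/3 = 1
ψ implies (ψ implies ψ) = 1/3 implies 1 = 1
((φ implies ψ) implies ψ) or (ψ implies (ψ implies ψ)) = 1/3 or 1 = 1
ψ implies ψ = 1/3 implies 1/3 = 1
ψ and (ψ implies ψ) = 1/3 and 1 = 1/3
φ implies (ψ and (ψ implies ψ)) = 0 implies 1/3 = 1
φ or φ = 0 or 0 = 0
ψ implies (φ or φ) = 1/3 implies 0 = 2/3
(φ implies (ψ and (ψ implies ψ))) implies (ψ implies (φ or φ)) = 1 implies 2/3 = 2/3
(((φ implies ψ) implies ψ) or (ψ implies (ψ implies ψ))) implies ((φ implies (ψ and (ψ implies ψ))) implies (ψ implies (φ or φ))) = 1 implies 2/3 = 2/3
This gives 2/3 ≠ 1.

No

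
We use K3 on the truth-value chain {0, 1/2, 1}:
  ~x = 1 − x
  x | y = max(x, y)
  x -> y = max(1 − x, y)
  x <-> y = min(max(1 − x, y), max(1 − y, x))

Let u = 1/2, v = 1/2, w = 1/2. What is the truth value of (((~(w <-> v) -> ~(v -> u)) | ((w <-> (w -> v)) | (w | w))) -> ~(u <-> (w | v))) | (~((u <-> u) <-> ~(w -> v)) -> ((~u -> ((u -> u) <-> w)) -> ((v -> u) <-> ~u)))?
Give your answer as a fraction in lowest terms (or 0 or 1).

w <-> v = 1/2 <-> 1/2 = 1/2
~(w <-> v) = ~1/2 = 1/2
v -> u = 1/2 -> 1/2 = 1/2
~(v -> u) = ~1/2 = 1/2
~(w <-> v) -> ~(v -> u) = 1/2 -> 1/2 = 1/2
w -> v = 1/2 -> 1/2 = 1/2
w <-> (w -> v) = 1/2 <-> 1/2 = 1/2
w | w = 1/2 | 1/2 = 1/2
(w <-> (w -> v)) | (w | w) = 1/2 | 1/2 = 1/2
(~(w <-> v) -> ~(v -> u)) | ((w <-> (w -> v)) | (w | w)) = 1/2 | 1/2 = 1/2
w | v = 1/2 | 1/2 = 1/2
u <-> (w | v) = 1/2 <-> 1/2 = 1/2
~(u <-> (w | v)) = ~1/2 = 1/2
((~(w <-> v) -> ~(v -> u)) | ((w <-> (w -> v)) | (w | w))) -> ~(u <-> (w | v)) = 1/2 -> 1/2 = 1/2
u <-> u = 1/2 <-> 1/2 = 1/2
w -> v = 1/2 -> 1/2 = 1/2
~(w -> v) = ~1/2 = 1/2
(u <-> u) <-> ~(w -> v) = 1/2 <-> 1/2 = 1/2
~((u <-> u) <-> ~(w -> v)) = ~1/2 = 1/2
~u = ~1/2 = 1/2
u -> u = 1/2 -> 1/2 = 1/2
(u -> u) <-> w = 1/2 <-> 1/2 = 1/2
~u -> ((u -> u) <-> w) = 1/2 -> 1/2 = 1/2
v -> u = 1/2 -> 1/2 = 1/2
~u = ~1/2 = 1/2
(v -> u) <-> ~u = 1/2 <-> 1/2 = 1/2
(~u -> ((u -> u) <-> w)) -> ((v -> u) <-> ~u) = 1/2 -> 1/2 = 1/2
~((u <-> u) <-> ~(w -> v)) -> ((~u -> ((u -> u) <-> w)) -> ((v -> u) <-> ~u)) = 1/2 -> 1/2 = 1/2
(((~(w <-> v) -> ~(v -> u)) | ((w <-> (w -> v)) | (w | w))) -> ~(u <-> (w | v))) | (~((u <-> u) <-> ~(w -> v)) -> ((~u -> ((u -> u) <-> w)) -> ((v -> u) <-> ~u))) = 1/2 | 1/2 = 1/2

1/2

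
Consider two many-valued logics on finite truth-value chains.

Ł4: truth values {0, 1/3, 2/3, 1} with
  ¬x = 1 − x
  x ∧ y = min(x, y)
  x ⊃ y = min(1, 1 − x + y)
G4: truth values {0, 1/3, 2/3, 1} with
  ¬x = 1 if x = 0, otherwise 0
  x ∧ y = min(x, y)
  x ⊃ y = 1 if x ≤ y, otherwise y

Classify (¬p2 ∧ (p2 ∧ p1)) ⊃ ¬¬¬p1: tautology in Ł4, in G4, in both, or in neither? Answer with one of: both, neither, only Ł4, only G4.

In Ł4: at p1 = 1, p2 = 1/3 the value is 2/3 — not a tautology.
In G4: every assignment gives 1 — tautology.

only G4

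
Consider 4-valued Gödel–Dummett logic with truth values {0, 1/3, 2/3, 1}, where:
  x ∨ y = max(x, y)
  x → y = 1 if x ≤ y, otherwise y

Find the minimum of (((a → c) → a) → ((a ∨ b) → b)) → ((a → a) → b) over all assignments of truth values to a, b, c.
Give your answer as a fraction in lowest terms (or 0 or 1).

Take a = 0, b = 0, c = 0:
a → c = 0 → 0 = 1
(a → c) → a = 1 → 0 = 0
a ∨ b = 0 ∨ 0 = 0
(a ∨ b) → b = 0 → 0 = 1
((a → c) → a) → ((a ∨ b) → b) = 0 → 1 = 1
a → a = 0 → 0 = 1
(a → a) → b = 1 → 0 = 0
(((a → c) → a) → ((a ∨ b) → b)) → ((a → a) → b) = 1 → 0 = 0
No assignment yields a value below 0, so this is the minimum.

0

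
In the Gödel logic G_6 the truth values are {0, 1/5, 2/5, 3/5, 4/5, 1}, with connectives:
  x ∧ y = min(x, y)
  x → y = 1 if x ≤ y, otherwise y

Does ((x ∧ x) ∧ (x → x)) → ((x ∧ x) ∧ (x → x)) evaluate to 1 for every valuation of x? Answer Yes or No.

x = 0 ↦ 1
x = 1/5 ↦ 1
x = 2/5 ↦ 1
x = 3/5 ↦ 1
x = 4/5 ↦ 1
x = 1 ↦ 1
Every assignment gives a value ≥ 1.

Yes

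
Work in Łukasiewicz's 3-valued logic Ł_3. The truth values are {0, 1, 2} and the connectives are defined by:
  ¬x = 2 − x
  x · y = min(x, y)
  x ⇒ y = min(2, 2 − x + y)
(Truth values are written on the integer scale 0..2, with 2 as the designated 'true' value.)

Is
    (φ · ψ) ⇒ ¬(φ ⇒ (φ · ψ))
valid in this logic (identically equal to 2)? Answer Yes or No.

No

Counterexample: take φ = 1, ψ = 1.
φ · ψ = 1 · 1 = 1
φ ⇒ (φ · ψ) = 1 ⇒ 1 = 2
¬(φ ⇒ (φ · ψ)) = ¬2 = 0
(φ · ψ) ⇒ ¬(φ ⇒ (φ · ψ)) = 1 ⇒ 0 = 1
This gives 1 ≠ 2.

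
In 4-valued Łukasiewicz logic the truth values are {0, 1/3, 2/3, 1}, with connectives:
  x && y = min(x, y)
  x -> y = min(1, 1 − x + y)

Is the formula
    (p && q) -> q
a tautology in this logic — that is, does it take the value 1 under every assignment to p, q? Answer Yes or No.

p = 0, q = 0 ↦ 1
p = 0, q = 1/3 ↦ 1
p = 0, q = 2/3 ↦ 1
p = 0, q = 1 ↦ 1
p = 1/3, q = 0 ↦ 1
p = 1/3, q = 1/3 ↦ 1
p = 1/3, q = 2/3 ↦ 1
p = 1/3, q = 1 ↦ 1
p = 2/3, q = 0 ↦ 1
p = 2/3, q = 1/3 ↦ 1
p = 2/3, q = 2/3 ↦ 1
p = 2/3, q = 1 ↦ 1
p = 1, q = 0 ↦ 1
p = 1, q = 1/3 ↦ 1
p = 1, q = 2/3 ↦ 1
p = 1, q = 1 ↦ 1
Every assignment gives a value ≥ 1.

Yes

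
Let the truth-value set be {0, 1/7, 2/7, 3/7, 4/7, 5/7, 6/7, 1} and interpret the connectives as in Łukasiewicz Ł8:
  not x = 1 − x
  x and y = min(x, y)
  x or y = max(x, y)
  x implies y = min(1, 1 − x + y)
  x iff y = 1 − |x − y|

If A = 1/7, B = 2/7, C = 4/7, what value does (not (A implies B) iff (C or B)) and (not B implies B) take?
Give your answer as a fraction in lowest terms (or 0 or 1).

A implies B = 1/7 implies 2/7 = 1
not (A implies B) = not 1 = 0
C or B = 4/7 or 2/7 = 4/7
not (A implies B) iff (C or B) = 0 iff 4/7 = 3/7
not B = not 2/7 = 5/7
not B implies B = 5/7 implies 2/7 = 4/7
(not (A implies B) iff (C or B)) and (not B implies B) = 3/7 and 4/7 = 3/7

3/7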